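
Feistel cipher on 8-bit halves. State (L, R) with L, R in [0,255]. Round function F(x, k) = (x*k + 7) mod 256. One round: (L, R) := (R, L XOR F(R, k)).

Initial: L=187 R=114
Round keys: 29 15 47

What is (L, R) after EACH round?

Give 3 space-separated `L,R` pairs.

Answer: 114,74 74,47 47,226

Derivation:
Round 1 (k=29): L=114 R=74
Round 2 (k=15): L=74 R=47
Round 3 (k=47): L=47 R=226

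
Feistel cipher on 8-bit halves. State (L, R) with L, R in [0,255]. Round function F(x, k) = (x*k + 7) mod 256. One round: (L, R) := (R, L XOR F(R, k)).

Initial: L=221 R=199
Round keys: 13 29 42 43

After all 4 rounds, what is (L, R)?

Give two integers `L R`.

Answer: 150 20

Derivation:
Round 1 (k=13): L=199 R=255
Round 2 (k=29): L=255 R=45
Round 3 (k=42): L=45 R=150
Round 4 (k=43): L=150 R=20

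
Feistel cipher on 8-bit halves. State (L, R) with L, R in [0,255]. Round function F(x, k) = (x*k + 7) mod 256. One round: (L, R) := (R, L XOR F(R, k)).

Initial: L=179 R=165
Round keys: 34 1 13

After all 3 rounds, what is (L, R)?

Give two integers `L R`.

Answer: 236 65

Derivation:
Round 1 (k=34): L=165 R=66
Round 2 (k=1): L=66 R=236
Round 3 (k=13): L=236 R=65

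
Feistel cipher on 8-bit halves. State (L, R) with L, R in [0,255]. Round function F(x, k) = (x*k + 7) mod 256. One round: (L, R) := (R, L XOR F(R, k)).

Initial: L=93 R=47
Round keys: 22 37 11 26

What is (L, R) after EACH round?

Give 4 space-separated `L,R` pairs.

Round 1 (k=22): L=47 R=76
Round 2 (k=37): L=76 R=44
Round 3 (k=11): L=44 R=167
Round 4 (k=26): L=167 R=209

Answer: 47,76 76,44 44,167 167,209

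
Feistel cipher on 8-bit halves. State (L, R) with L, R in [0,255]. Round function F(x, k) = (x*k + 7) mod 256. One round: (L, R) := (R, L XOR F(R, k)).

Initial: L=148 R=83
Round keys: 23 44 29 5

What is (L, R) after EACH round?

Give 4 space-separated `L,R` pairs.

Round 1 (k=23): L=83 R=232
Round 2 (k=44): L=232 R=180
Round 3 (k=29): L=180 R=131
Round 4 (k=5): L=131 R=34

Answer: 83,232 232,180 180,131 131,34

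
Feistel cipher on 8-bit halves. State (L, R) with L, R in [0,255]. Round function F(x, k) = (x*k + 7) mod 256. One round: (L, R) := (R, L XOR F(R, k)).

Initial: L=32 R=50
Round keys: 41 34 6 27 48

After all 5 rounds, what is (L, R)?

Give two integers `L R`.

Answer: 236 167

Derivation:
Round 1 (k=41): L=50 R=41
Round 2 (k=34): L=41 R=75
Round 3 (k=6): L=75 R=224
Round 4 (k=27): L=224 R=236
Round 5 (k=48): L=236 R=167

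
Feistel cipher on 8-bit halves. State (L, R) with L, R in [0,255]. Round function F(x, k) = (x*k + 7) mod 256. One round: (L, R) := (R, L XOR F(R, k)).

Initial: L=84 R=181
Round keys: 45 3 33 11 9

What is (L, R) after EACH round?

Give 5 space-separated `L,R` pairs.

Answer: 181,140 140,30 30,105 105,148 148,82

Derivation:
Round 1 (k=45): L=181 R=140
Round 2 (k=3): L=140 R=30
Round 3 (k=33): L=30 R=105
Round 4 (k=11): L=105 R=148
Round 5 (k=9): L=148 R=82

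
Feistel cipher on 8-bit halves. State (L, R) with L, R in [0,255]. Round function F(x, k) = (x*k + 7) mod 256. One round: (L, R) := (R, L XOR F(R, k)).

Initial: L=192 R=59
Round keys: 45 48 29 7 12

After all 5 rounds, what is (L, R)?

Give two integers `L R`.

Round 1 (k=45): L=59 R=166
Round 2 (k=48): L=166 R=28
Round 3 (k=29): L=28 R=149
Round 4 (k=7): L=149 R=6
Round 5 (k=12): L=6 R=218

Answer: 6 218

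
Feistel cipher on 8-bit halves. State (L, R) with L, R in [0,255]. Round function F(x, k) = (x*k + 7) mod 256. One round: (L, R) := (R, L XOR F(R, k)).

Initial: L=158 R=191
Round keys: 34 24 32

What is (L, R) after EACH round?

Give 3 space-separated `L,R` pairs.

Answer: 191,251 251,48 48,252

Derivation:
Round 1 (k=34): L=191 R=251
Round 2 (k=24): L=251 R=48
Round 3 (k=32): L=48 R=252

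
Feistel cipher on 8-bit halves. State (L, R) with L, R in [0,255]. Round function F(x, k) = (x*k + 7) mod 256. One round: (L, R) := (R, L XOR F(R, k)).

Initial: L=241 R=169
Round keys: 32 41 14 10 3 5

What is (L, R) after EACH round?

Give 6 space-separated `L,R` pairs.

Answer: 169,214 214,228 228,169 169,69 69,127 127,199

Derivation:
Round 1 (k=32): L=169 R=214
Round 2 (k=41): L=214 R=228
Round 3 (k=14): L=228 R=169
Round 4 (k=10): L=169 R=69
Round 5 (k=3): L=69 R=127
Round 6 (k=5): L=127 R=199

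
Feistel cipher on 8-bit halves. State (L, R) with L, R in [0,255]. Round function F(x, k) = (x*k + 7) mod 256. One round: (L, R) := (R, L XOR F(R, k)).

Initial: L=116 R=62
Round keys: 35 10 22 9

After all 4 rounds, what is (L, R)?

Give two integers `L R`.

Round 1 (k=35): L=62 R=245
Round 2 (k=10): L=245 R=167
Round 3 (k=22): L=167 R=148
Round 4 (k=9): L=148 R=156

Answer: 148 156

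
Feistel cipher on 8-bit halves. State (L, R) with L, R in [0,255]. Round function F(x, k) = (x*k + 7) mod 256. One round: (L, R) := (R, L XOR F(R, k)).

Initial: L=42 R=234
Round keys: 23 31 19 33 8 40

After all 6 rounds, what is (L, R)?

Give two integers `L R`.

Round 1 (k=23): L=234 R=39
Round 2 (k=31): L=39 R=42
Round 3 (k=19): L=42 R=2
Round 4 (k=33): L=2 R=99
Round 5 (k=8): L=99 R=29
Round 6 (k=40): L=29 R=236

Answer: 29 236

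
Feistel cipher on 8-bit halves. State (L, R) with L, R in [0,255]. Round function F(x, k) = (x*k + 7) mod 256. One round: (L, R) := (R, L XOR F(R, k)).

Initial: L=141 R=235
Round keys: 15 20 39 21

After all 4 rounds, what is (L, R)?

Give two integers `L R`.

Round 1 (k=15): L=235 R=65
Round 2 (k=20): L=65 R=240
Round 3 (k=39): L=240 R=214
Round 4 (k=21): L=214 R=101

Answer: 214 101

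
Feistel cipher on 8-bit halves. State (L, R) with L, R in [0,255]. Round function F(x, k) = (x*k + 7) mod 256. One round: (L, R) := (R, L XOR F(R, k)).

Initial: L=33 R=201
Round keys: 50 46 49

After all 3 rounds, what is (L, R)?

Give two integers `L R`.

Round 1 (k=50): L=201 R=104
Round 2 (k=46): L=104 R=126
Round 3 (k=49): L=126 R=77

Answer: 126 77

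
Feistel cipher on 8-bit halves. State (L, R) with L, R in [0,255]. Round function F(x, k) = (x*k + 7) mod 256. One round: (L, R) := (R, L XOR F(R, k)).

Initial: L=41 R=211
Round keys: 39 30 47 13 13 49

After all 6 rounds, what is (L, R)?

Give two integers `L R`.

Answer: 188 254

Derivation:
Round 1 (k=39): L=211 R=5
Round 2 (k=30): L=5 R=78
Round 3 (k=47): L=78 R=92
Round 4 (k=13): L=92 R=253
Round 5 (k=13): L=253 R=188
Round 6 (k=49): L=188 R=254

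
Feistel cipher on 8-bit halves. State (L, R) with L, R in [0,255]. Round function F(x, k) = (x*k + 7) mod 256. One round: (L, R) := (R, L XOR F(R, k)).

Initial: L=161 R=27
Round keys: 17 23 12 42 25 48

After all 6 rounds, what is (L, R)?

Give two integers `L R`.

Answer: 127 7

Derivation:
Round 1 (k=17): L=27 R=115
Round 2 (k=23): L=115 R=71
Round 3 (k=12): L=71 R=40
Round 4 (k=42): L=40 R=208
Round 5 (k=25): L=208 R=127
Round 6 (k=48): L=127 R=7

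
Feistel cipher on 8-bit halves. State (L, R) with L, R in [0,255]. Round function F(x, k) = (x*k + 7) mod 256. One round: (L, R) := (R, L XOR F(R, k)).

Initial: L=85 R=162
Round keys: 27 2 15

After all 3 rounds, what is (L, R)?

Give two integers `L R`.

Answer: 53 106

Derivation:
Round 1 (k=27): L=162 R=72
Round 2 (k=2): L=72 R=53
Round 3 (k=15): L=53 R=106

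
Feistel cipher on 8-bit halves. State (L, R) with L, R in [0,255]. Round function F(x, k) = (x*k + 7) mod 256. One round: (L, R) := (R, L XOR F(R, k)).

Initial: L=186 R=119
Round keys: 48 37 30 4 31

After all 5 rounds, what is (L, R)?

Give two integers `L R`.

Answer: 40 91

Derivation:
Round 1 (k=48): L=119 R=237
Round 2 (k=37): L=237 R=63
Round 3 (k=30): L=63 R=132
Round 4 (k=4): L=132 R=40
Round 5 (k=31): L=40 R=91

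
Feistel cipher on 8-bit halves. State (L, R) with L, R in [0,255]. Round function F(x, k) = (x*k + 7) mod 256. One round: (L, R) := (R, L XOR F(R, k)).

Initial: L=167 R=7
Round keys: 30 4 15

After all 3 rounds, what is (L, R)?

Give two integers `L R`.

Answer: 248 241

Derivation:
Round 1 (k=30): L=7 R=126
Round 2 (k=4): L=126 R=248
Round 3 (k=15): L=248 R=241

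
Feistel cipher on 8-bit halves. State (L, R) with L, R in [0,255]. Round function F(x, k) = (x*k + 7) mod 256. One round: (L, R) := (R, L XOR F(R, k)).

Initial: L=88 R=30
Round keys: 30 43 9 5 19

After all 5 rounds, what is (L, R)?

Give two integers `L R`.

Round 1 (k=30): L=30 R=211
Round 2 (k=43): L=211 R=102
Round 3 (k=9): L=102 R=78
Round 4 (k=5): L=78 R=235
Round 5 (k=19): L=235 R=54

Answer: 235 54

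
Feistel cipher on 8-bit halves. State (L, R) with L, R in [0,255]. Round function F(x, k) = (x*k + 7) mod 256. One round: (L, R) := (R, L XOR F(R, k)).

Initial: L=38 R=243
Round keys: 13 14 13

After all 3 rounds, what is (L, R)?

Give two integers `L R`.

Round 1 (k=13): L=243 R=120
Round 2 (k=14): L=120 R=100
Round 3 (k=13): L=100 R=99

Answer: 100 99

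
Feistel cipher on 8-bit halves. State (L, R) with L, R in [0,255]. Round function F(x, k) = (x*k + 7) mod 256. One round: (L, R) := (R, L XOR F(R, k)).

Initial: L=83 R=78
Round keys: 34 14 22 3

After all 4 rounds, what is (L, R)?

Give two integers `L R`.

Round 1 (k=34): L=78 R=48
Round 2 (k=14): L=48 R=233
Round 3 (k=22): L=233 R=61
Round 4 (k=3): L=61 R=87

Answer: 61 87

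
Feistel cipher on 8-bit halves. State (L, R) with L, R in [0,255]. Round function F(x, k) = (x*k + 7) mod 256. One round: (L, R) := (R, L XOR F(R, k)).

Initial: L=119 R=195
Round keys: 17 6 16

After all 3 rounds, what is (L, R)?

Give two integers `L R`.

Answer: 150 234

Derivation:
Round 1 (k=17): L=195 R=141
Round 2 (k=6): L=141 R=150
Round 3 (k=16): L=150 R=234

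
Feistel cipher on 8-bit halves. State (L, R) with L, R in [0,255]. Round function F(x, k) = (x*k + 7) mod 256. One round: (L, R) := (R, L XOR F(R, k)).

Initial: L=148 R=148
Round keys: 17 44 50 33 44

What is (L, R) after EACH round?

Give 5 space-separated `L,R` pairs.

Answer: 148,79 79,15 15,186 186,14 14,213

Derivation:
Round 1 (k=17): L=148 R=79
Round 2 (k=44): L=79 R=15
Round 3 (k=50): L=15 R=186
Round 4 (k=33): L=186 R=14
Round 5 (k=44): L=14 R=213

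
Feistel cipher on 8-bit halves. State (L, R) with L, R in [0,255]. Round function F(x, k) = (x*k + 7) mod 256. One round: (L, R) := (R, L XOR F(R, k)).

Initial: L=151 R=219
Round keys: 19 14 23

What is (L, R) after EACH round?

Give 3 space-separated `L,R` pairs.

Answer: 219,223 223,226 226,138

Derivation:
Round 1 (k=19): L=219 R=223
Round 2 (k=14): L=223 R=226
Round 3 (k=23): L=226 R=138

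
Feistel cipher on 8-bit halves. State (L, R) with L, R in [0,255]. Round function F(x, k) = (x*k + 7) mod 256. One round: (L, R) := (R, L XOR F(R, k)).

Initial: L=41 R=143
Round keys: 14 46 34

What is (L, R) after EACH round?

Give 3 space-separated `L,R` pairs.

Answer: 143,240 240,168 168,167

Derivation:
Round 1 (k=14): L=143 R=240
Round 2 (k=46): L=240 R=168
Round 3 (k=34): L=168 R=167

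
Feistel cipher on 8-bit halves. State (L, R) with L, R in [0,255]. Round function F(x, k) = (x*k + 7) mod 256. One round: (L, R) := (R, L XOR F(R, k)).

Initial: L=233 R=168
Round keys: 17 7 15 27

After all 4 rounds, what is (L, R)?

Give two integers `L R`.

Answer: 120 118

Derivation:
Round 1 (k=17): L=168 R=198
Round 2 (k=7): L=198 R=217
Round 3 (k=15): L=217 R=120
Round 4 (k=27): L=120 R=118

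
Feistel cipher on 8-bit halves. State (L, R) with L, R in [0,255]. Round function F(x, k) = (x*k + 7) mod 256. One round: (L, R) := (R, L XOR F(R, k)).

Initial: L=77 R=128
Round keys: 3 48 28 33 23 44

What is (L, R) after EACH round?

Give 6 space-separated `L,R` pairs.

Round 1 (k=3): L=128 R=202
Round 2 (k=48): L=202 R=103
Round 3 (k=28): L=103 R=129
Round 4 (k=33): L=129 R=207
Round 5 (k=23): L=207 R=33
Round 6 (k=44): L=33 R=124

Answer: 128,202 202,103 103,129 129,207 207,33 33,124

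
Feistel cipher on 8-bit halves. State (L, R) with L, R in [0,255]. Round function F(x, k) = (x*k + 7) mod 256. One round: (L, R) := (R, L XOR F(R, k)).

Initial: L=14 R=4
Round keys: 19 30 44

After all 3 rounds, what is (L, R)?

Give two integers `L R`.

Answer: 233 78

Derivation:
Round 1 (k=19): L=4 R=93
Round 2 (k=30): L=93 R=233
Round 3 (k=44): L=233 R=78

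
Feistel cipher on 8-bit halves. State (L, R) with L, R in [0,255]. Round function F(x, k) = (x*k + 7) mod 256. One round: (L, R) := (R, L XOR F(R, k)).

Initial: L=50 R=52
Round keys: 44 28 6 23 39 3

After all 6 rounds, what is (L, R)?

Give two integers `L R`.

Answer: 39 104

Derivation:
Round 1 (k=44): L=52 R=197
Round 2 (k=28): L=197 R=167
Round 3 (k=6): L=167 R=52
Round 4 (k=23): L=52 R=20
Round 5 (k=39): L=20 R=39
Round 6 (k=3): L=39 R=104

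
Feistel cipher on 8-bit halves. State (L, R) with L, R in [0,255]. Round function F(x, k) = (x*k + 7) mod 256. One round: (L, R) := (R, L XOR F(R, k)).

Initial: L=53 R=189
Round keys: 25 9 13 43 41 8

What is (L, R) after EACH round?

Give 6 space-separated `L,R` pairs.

Answer: 189,73 73,37 37,161 161,55 55,119 119,136

Derivation:
Round 1 (k=25): L=189 R=73
Round 2 (k=9): L=73 R=37
Round 3 (k=13): L=37 R=161
Round 4 (k=43): L=161 R=55
Round 5 (k=41): L=55 R=119
Round 6 (k=8): L=119 R=136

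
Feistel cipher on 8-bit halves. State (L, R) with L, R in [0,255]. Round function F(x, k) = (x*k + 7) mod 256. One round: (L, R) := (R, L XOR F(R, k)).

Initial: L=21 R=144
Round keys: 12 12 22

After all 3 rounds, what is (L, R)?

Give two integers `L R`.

Answer: 79 3

Derivation:
Round 1 (k=12): L=144 R=210
Round 2 (k=12): L=210 R=79
Round 3 (k=22): L=79 R=3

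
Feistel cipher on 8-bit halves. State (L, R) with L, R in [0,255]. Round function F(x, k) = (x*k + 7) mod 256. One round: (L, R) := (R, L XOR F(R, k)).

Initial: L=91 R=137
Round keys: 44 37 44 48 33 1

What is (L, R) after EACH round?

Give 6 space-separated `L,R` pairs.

Round 1 (k=44): L=137 R=200
Round 2 (k=37): L=200 R=102
Round 3 (k=44): L=102 R=71
Round 4 (k=48): L=71 R=49
Round 5 (k=33): L=49 R=31
Round 6 (k=1): L=31 R=23

Answer: 137,200 200,102 102,71 71,49 49,31 31,23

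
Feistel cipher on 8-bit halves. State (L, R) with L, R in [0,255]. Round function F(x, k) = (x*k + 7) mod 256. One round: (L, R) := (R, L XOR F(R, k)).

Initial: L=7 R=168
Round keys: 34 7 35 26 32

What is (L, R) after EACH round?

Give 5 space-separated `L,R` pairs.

Round 1 (k=34): L=168 R=80
Round 2 (k=7): L=80 R=159
Round 3 (k=35): L=159 R=148
Round 4 (k=26): L=148 R=144
Round 5 (k=32): L=144 R=147

Answer: 168,80 80,159 159,148 148,144 144,147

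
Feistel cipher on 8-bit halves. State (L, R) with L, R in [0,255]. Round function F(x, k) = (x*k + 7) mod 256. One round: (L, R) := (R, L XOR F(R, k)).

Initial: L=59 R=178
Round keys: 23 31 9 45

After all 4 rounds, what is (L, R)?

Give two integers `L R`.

Round 1 (k=23): L=178 R=62
Round 2 (k=31): L=62 R=59
Round 3 (k=9): L=59 R=36
Round 4 (k=45): L=36 R=96

Answer: 36 96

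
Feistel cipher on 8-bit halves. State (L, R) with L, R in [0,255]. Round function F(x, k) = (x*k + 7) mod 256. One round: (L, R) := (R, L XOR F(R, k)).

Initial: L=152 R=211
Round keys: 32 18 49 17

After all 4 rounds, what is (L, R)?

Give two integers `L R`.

Answer: 178 255

Derivation:
Round 1 (k=32): L=211 R=255
Round 2 (k=18): L=255 R=38
Round 3 (k=49): L=38 R=178
Round 4 (k=17): L=178 R=255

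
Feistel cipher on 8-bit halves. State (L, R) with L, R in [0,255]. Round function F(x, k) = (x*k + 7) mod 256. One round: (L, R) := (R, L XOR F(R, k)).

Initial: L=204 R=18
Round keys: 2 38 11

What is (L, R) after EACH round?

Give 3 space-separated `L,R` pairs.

Answer: 18,231 231,67 67,15

Derivation:
Round 1 (k=2): L=18 R=231
Round 2 (k=38): L=231 R=67
Round 3 (k=11): L=67 R=15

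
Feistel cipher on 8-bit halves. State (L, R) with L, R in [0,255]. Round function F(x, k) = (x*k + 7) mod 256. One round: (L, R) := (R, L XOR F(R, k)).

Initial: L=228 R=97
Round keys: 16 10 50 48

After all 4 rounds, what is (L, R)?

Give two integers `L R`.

Round 1 (k=16): L=97 R=243
Round 2 (k=10): L=243 R=228
Round 3 (k=50): L=228 R=124
Round 4 (k=48): L=124 R=163

Answer: 124 163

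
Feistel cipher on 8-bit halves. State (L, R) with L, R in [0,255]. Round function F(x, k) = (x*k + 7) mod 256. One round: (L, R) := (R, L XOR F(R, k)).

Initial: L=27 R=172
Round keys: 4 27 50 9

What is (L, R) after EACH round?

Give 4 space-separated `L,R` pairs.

Answer: 172,172 172,135 135,201 201,159

Derivation:
Round 1 (k=4): L=172 R=172
Round 2 (k=27): L=172 R=135
Round 3 (k=50): L=135 R=201
Round 4 (k=9): L=201 R=159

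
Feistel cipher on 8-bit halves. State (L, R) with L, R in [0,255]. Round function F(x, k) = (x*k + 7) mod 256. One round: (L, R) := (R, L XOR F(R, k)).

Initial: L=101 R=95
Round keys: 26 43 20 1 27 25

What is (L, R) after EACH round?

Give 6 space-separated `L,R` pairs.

Answer: 95,200 200,192 192,207 207,22 22,150 150,187

Derivation:
Round 1 (k=26): L=95 R=200
Round 2 (k=43): L=200 R=192
Round 3 (k=20): L=192 R=207
Round 4 (k=1): L=207 R=22
Round 5 (k=27): L=22 R=150
Round 6 (k=25): L=150 R=187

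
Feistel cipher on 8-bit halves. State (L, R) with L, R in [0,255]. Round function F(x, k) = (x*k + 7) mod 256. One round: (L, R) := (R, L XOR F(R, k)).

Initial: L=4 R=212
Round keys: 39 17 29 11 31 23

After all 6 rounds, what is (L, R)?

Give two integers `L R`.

Round 1 (k=39): L=212 R=87
Round 2 (k=17): L=87 R=26
Round 3 (k=29): L=26 R=174
Round 4 (k=11): L=174 R=155
Round 5 (k=31): L=155 R=98
Round 6 (k=23): L=98 R=78

Answer: 98 78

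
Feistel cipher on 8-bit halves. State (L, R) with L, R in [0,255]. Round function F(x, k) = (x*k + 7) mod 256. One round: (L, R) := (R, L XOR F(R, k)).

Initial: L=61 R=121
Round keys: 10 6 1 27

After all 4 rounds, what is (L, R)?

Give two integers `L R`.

Answer: 97 212

Derivation:
Round 1 (k=10): L=121 R=252
Round 2 (k=6): L=252 R=150
Round 3 (k=1): L=150 R=97
Round 4 (k=27): L=97 R=212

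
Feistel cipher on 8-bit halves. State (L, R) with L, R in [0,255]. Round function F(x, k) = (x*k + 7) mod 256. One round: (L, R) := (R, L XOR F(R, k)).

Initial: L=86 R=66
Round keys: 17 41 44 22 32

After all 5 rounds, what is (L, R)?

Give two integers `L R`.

Answer: 171 143

Derivation:
Round 1 (k=17): L=66 R=63
Round 2 (k=41): L=63 R=92
Round 3 (k=44): L=92 R=232
Round 4 (k=22): L=232 R=171
Round 5 (k=32): L=171 R=143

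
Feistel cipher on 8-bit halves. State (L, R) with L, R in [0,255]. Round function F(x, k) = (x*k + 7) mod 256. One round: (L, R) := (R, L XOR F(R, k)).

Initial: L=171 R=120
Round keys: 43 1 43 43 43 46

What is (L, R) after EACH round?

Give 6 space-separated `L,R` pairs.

Round 1 (k=43): L=120 R=132
Round 2 (k=1): L=132 R=243
Round 3 (k=43): L=243 R=92
Round 4 (k=43): L=92 R=136
Round 5 (k=43): L=136 R=131
Round 6 (k=46): L=131 R=25

Answer: 120,132 132,243 243,92 92,136 136,131 131,25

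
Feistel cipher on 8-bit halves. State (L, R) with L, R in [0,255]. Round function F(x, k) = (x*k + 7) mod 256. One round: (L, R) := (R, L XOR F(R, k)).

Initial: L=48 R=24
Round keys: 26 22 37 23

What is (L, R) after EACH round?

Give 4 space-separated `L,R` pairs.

Round 1 (k=26): L=24 R=71
Round 2 (k=22): L=71 R=57
Round 3 (k=37): L=57 R=3
Round 4 (k=23): L=3 R=117

Answer: 24,71 71,57 57,3 3,117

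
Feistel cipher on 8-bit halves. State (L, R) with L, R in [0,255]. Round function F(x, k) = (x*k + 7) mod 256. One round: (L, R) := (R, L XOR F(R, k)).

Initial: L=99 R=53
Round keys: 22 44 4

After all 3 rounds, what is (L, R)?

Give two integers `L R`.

Round 1 (k=22): L=53 R=246
Round 2 (k=44): L=246 R=122
Round 3 (k=4): L=122 R=25

Answer: 122 25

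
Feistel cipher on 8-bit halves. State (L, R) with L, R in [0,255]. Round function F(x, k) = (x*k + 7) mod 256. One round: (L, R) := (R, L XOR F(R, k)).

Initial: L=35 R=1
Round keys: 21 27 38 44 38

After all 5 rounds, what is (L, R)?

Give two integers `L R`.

Answer: 18 57

Derivation:
Round 1 (k=21): L=1 R=63
Round 2 (k=27): L=63 R=173
Round 3 (k=38): L=173 R=138
Round 4 (k=44): L=138 R=18
Round 5 (k=38): L=18 R=57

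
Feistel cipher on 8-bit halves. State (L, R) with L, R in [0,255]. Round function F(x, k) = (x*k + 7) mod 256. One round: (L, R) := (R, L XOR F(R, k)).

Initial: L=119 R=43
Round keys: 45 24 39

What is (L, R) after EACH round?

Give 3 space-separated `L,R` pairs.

Answer: 43,225 225,52 52,18

Derivation:
Round 1 (k=45): L=43 R=225
Round 2 (k=24): L=225 R=52
Round 3 (k=39): L=52 R=18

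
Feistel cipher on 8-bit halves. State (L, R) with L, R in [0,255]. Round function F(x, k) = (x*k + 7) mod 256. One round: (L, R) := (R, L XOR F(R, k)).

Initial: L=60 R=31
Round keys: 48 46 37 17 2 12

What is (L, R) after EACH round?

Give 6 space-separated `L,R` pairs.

Answer: 31,235 235,94 94,118 118,131 131,123 123,72

Derivation:
Round 1 (k=48): L=31 R=235
Round 2 (k=46): L=235 R=94
Round 3 (k=37): L=94 R=118
Round 4 (k=17): L=118 R=131
Round 5 (k=2): L=131 R=123
Round 6 (k=12): L=123 R=72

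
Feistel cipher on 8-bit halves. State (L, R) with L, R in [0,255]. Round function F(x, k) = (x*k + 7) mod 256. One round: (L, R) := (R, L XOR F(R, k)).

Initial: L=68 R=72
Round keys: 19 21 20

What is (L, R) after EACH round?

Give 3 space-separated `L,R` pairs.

Round 1 (k=19): L=72 R=27
Round 2 (k=21): L=27 R=118
Round 3 (k=20): L=118 R=36

Answer: 72,27 27,118 118,36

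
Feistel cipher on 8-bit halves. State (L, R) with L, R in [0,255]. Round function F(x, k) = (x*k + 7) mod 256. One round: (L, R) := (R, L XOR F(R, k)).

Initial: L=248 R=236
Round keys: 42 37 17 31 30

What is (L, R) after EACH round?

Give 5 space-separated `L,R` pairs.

Answer: 236,71 71,166 166,74 74,91 91,251

Derivation:
Round 1 (k=42): L=236 R=71
Round 2 (k=37): L=71 R=166
Round 3 (k=17): L=166 R=74
Round 4 (k=31): L=74 R=91
Round 5 (k=30): L=91 R=251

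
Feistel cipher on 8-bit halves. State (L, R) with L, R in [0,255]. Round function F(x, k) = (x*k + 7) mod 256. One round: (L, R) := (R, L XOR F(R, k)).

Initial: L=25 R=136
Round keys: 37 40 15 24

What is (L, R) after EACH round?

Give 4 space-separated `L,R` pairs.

Answer: 136,182 182,255 255,78 78,168

Derivation:
Round 1 (k=37): L=136 R=182
Round 2 (k=40): L=182 R=255
Round 3 (k=15): L=255 R=78
Round 4 (k=24): L=78 R=168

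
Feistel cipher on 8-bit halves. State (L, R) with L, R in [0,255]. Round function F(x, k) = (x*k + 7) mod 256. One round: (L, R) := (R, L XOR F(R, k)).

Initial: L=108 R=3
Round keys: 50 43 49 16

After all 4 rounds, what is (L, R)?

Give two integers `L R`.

Round 1 (k=50): L=3 R=241
Round 2 (k=43): L=241 R=129
Round 3 (k=49): L=129 R=73
Round 4 (k=16): L=73 R=22

Answer: 73 22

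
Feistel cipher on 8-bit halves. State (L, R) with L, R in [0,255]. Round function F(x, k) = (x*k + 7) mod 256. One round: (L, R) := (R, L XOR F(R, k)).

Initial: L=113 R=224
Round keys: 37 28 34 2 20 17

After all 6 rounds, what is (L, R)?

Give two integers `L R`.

Round 1 (k=37): L=224 R=22
Round 2 (k=28): L=22 R=143
Round 3 (k=34): L=143 R=19
Round 4 (k=2): L=19 R=162
Round 5 (k=20): L=162 R=188
Round 6 (k=17): L=188 R=33

Answer: 188 33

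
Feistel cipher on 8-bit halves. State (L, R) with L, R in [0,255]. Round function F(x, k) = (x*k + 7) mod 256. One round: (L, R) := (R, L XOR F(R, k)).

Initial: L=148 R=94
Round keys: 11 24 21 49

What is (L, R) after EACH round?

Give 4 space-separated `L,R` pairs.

Round 1 (k=11): L=94 R=133
Round 2 (k=24): L=133 R=33
Round 3 (k=21): L=33 R=57
Round 4 (k=49): L=57 R=209

Answer: 94,133 133,33 33,57 57,209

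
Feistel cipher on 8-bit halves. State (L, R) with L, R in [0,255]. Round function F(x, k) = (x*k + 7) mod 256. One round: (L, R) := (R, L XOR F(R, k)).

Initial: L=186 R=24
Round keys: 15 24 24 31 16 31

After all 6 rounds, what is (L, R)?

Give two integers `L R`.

Round 1 (k=15): L=24 R=213
Round 2 (k=24): L=213 R=231
Round 3 (k=24): L=231 R=122
Round 4 (k=31): L=122 R=42
Round 5 (k=16): L=42 R=221
Round 6 (k=31): L=221 R=224

Answer: 221 224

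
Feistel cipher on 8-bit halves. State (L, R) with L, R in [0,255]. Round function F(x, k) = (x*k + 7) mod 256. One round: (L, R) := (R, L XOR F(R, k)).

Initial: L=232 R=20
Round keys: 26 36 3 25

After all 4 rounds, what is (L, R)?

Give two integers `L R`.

Answer: 43 173

Derivation:
Round 1 (k=26): L=20 R=231
Round 2 (k=36): L=231 R=151
Round 3 (k=3): L=151 R=43
Round 4 (k=25): L=43 R=173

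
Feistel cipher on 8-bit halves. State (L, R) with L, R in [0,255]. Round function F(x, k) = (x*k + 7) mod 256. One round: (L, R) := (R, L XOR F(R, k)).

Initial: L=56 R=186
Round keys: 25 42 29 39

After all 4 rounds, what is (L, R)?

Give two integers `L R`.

Answer: 191 27

Derivation:
Round 1 (k=25): L=186 R=9
Round 2 (k=42): L=9 R=59
Round 3 (k=29): L=59 R=191
Round 4 (k=39): L=191 R=27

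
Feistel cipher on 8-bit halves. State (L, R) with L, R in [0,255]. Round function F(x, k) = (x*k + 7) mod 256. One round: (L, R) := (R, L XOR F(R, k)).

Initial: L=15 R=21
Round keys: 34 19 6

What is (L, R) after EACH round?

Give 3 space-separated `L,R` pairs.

Answer: 21,222 222,148 148,161

Derivation:
Round 1 (k=34): L=21 R=222
Round 2 (k=19): L=222 R=148
Round 3 (k=6): L=148 R=161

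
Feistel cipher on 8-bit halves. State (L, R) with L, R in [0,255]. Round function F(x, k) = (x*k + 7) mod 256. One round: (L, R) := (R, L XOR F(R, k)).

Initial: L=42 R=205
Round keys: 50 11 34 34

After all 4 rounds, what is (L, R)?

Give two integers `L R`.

Answer: 90 166

Derivation:
Round 1 (k=50): L=205 R=59
Round 2 (k=11): L=59 R=93
Round 3 (k=34): L=93 R=90
Round 4 (k=34): L=90 R=166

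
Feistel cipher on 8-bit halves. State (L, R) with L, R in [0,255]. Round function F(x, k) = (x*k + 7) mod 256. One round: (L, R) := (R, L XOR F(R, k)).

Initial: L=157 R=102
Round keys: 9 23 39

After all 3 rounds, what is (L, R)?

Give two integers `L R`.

Round 1 (k=9): L=102 R=0
Round 2 (k=23): L=0 R=97
Round 3 (k=39): L=97 R=206

Answer: 97 206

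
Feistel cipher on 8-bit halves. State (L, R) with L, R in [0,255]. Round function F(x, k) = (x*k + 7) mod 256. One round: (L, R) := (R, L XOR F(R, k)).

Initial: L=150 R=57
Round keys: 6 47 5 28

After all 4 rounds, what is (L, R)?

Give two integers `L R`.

Round 1 (k=6): L=57 R=203
Round 2 (k=47): L=203 R=117
Round 3 (k=5): L=117 R=155
Round 4 (k=28): L=155 R=142

Answer: 155 142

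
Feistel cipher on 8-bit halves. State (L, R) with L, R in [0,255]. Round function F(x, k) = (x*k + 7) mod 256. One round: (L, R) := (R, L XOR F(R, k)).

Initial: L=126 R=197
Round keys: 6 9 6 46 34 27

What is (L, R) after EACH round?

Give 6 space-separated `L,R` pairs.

Answer: 197,219 219,127 127,218 218,76 76,197 197,130

Derivation:
Round 1 (k=6): L=197 R=219
Round 2 (k=9): L=219 R=127
Round 3 (k=6): L=127 R=218
Round 4 (k=46): L=218 R=76
Round 5 (k=34): L=76 R=197
Round 6 (k=27): L=197 R=130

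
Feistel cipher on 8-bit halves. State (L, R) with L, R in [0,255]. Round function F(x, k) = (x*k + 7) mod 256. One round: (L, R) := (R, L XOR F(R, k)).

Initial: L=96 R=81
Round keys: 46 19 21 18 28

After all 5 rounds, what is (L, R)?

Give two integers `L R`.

Round 1 (k=46): L=81 R=245
Round 2 (k=19): L=245 R=103
Round 3 (k=21): L=103 R=143
Round 4 (k=18): L=143 R=114
Round 5 (k=28): L=114 R=240

Answer: 114 240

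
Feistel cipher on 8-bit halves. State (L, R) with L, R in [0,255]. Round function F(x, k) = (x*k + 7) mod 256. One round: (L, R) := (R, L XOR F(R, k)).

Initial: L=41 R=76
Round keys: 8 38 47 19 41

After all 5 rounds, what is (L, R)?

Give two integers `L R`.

Answer: 134 179

Derivation:
Round 1 (k=8): L=76 R=78
Round 2 (k=38): L=78 R=215
Round 3 (k=47): L=215 R=206
Round 4 (k=19): L=206 R=134
Round 5 (k=41): L=134 R=179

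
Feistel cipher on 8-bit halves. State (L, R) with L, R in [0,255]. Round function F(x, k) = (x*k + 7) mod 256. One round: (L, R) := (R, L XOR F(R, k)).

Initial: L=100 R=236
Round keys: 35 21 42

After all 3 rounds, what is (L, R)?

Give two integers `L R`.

Answer: 14 124

Derivation:
Round 1 (k=35): L=236 R=47
Round 2 (k=21): L=47 R=14
Round 3 (k=42): L=14 R=124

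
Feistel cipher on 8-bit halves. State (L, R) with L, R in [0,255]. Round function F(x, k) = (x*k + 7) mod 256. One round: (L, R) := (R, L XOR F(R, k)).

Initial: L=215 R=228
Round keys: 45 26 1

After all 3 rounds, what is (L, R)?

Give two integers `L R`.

Answer: 91 174

Derivation:
Round 1 (k=45): L=228 R=204
Round 2 (k=26): L=204 R=91
Round 3 (k=1): L=91 R=174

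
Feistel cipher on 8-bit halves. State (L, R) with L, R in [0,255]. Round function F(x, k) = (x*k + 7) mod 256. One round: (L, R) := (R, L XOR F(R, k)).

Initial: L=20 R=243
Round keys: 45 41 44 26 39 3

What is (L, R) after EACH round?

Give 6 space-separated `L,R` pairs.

Round 1 (k=45): L=243 R=170
Round 2 (k=41): L=170 R=178
Round 3 (k=44): L=178 R=53
Round 4 (k=26): L=53 R=219
Round 5 (k=39): L=219 R=81
Round 6 (k=3): L=81 R=33

Answer: 243,170 170,178 178,53 53,219 219,81 81,33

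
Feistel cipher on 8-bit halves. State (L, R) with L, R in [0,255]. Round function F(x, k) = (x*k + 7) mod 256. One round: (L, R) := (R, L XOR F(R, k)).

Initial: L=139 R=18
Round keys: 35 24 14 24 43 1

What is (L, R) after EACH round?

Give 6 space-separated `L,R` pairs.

Round 1 (k=35): L=18 R=246
Round 2 (k=24): L=246 R=5
Round 3 (k=14): L=5 R=187
Round 4 (k=24): L=187 R=138
Round 5 (k=43): L=138 R=142
Round 6 (k=1): L=142 R=31

Answer: 18,246 246,5 5,187 187,138 138,142 142,31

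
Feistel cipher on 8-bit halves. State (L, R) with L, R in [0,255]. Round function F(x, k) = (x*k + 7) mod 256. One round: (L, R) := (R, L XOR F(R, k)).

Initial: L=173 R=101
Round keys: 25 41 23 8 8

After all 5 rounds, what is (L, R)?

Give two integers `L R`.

Answer: 130 188

Derivation:
Round 1 (k=25): L=101 R=73
Round 2 (k=41): L=73 R=221
Round 3 (k=23): L=221 R=171
Round 4 (k=8): L=171 R=130
Round 5 (k=8): L=130 R=188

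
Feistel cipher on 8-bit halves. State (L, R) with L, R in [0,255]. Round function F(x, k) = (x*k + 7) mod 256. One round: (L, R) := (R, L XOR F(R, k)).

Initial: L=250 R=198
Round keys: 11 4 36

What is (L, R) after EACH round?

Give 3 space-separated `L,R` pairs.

Round 1 (k=11): L=198 R=115
Round 2 (k=4): L=115 R=21
Round 3 (k=36): L=21 R=136

Answer: 198,115 115,21 21,136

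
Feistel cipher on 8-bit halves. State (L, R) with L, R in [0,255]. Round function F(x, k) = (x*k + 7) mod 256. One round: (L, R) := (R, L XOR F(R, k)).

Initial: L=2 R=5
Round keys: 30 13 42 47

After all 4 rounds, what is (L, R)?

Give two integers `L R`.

Answer: 130 250

Derivation:
Round 1 (k=30): L=5 R=159
Round 2 (k=13): L=159 R=31
Round 3 (k=42): L=31 R=130
Round 4 (k=47): L=130 R=250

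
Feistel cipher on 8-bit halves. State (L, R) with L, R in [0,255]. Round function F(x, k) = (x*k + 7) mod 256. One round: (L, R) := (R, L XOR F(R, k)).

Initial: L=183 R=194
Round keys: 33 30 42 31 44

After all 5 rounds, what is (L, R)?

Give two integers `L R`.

Answer: 33 140

Derivation:
Round 1 (k=33): L=194 R=190
Round 2 (k=30): L=190 R=137
Round 3 (k=42): L=137 R=63
Round 4 (k=31): L=63 R=33
Round 5 (k=44): L=33 R=140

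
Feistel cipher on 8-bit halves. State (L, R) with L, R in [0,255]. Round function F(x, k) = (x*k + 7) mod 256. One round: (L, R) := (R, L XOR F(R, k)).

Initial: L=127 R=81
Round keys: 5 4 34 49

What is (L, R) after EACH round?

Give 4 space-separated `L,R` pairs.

Round 1 (k=5): L=81 R=227
Round 2 (k=4): L=227 R=194
Round 3 (k=34): L=194 R=40
Round 4 (k=49): L=40 R=109

Answer: 81,227 227,194 194,40 40,109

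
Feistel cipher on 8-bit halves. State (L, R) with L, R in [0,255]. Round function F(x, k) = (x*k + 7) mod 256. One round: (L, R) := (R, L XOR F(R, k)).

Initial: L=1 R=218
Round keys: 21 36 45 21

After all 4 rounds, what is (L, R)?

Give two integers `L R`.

Round 1 (k=21): L=218 R=232
Round 2 (k=36): L=232 R=125
Round 3 (k=45): L=125 R=232
Round 4 (k=21): L=232 R=114

Answer: 232 114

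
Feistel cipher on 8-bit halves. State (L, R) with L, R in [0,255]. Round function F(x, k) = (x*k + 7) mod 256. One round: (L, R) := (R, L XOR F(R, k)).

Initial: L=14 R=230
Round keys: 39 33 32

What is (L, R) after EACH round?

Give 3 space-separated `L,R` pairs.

Round 1 (k=39): L=230 R=31
Round 2 (k=33): L=31 R=224
Round 3 (k=32): L=224 R=24

Answer: 230,31 31,224 224,24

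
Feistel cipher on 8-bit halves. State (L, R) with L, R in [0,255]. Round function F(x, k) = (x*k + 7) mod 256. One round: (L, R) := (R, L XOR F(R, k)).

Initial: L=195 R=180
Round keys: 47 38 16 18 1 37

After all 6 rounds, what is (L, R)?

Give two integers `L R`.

Round 1 (k=47): L=180 R=208
Round 2 (k=38): L=208 R=83
Round 3 (k=16): L=83 R=231
Round 4 (k=18): L=231 R=22
Round 5 (k=1): L=22 R=250
Round 6 (k=37): L=250 R=63

Answer: 250 63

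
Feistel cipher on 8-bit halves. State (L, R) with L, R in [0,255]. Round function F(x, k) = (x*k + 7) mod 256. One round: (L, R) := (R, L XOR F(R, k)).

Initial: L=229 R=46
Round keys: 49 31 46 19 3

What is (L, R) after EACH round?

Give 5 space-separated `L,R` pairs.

Round 1 (k=49): L=46 R=48
Round 2 (k=31): L=48 R=249
Round 3 (k=46): L=249 R=245
Round 4 (k=19): L=245 R=207
Round 5 (k=3): L=207 R=129

Answer: 46,48 48,249 249,245 245,207 207,129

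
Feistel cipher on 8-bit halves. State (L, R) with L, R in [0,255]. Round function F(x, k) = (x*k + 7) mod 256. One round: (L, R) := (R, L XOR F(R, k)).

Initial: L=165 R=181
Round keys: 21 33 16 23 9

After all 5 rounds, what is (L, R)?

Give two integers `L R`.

Round 1 (k=21): L=181 R=69
Round 2 (k=33): L=69 R=89
Round 3 (k=16): L=89 R=210
Round 4 (k=23): L=210 R=188
Round 5 (k=9): L=188 R=113

Answer: 188 113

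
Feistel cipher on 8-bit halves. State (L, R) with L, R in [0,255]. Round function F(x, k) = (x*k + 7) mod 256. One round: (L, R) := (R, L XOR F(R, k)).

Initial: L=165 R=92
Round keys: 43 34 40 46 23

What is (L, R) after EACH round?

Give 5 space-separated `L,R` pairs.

Round 1 (k=43): L=92 R=222
Round 2 (k=34): L=222 R=223
Round 3 (k=40): L=223 R=1
Round 4 (k=46): L=1 R=234
Round 5 (k=23): L=234 R=12

Answer: 92,222 222,223 223,1 1,234 234,12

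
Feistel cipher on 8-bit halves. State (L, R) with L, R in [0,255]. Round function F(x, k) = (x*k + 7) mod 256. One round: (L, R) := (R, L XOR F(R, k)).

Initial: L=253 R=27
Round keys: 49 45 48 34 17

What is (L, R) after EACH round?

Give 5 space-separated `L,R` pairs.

Answer: 27,207 207,113 113,248 248,134 134,21

Derivation:
Round 1 (k=49): L=27 R=207
Round 2 (k=45): L=207 R=113
Round 3 (k=48): L=113 R=248
Round 4 (k=34): L=248 R=134
Round 5 (k=17): L=134 R=21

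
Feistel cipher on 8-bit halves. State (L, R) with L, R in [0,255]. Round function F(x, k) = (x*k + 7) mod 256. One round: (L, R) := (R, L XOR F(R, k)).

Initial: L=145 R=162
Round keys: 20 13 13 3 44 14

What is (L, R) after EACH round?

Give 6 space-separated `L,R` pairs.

Round 1 (k=20): L=162 R=62
Round 2 (k=13): L=62 R=143
Round 3 (k=13): L=143 R=116
Round 4 (k=3): L=116 R=236
Round 5 (k=44): L=236 R=227
Round 6 (k=14): L=227 R=157

Answer: 162,62 62,143 143,116 116,236 236,227 227,157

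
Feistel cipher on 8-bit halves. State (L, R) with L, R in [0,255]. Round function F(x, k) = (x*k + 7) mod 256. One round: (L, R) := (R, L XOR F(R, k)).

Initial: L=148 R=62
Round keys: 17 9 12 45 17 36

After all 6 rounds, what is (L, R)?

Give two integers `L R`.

Answer: 116 164

Derivation:
Round 1 (k=17): L=62 R=177
Round 2 (k=9): L=177 R=126
Round 3 (k=12): L=126 R=94
Round 4 (k=45): L=94 R=243
Round 5 (k=17): L=243 R=116
Round 6 (k=36): L=116 R=164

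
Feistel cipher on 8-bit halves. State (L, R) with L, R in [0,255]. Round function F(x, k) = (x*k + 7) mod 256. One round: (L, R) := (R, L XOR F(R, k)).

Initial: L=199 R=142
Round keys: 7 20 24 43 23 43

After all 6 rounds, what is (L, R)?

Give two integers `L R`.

Answer: 77 37

Derivation:
Round 1 (k=7): L=142 R=46
Round 2 (k=20): L=46 R=17
Round 3 (k=24): L=17 R=177
Round 4 (k=43): L=177 R=211
Round 5 (k=23): L=211 R=77
Round 6 (k=43): L=77 R=37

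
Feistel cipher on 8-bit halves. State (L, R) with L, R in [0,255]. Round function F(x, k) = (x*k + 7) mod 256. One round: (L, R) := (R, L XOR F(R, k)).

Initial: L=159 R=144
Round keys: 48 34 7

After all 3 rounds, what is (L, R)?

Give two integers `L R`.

Round 1 (k=48): L=144 R=152
Round 2 (k=34): L=152 R=167
Round 3 (k=7): L=167 R=0

Answer: 167 0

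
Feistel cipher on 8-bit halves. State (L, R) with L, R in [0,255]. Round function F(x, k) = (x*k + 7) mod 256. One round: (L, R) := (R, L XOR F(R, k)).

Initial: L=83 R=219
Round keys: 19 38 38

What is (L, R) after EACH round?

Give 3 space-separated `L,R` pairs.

Answer: 219,27 27,210 210,40

Derivation:
Round 1 (k=19): L=219 R=27
Round 2 (k=38): L=27 R=210
Round 3 (k=38): L=210 R=40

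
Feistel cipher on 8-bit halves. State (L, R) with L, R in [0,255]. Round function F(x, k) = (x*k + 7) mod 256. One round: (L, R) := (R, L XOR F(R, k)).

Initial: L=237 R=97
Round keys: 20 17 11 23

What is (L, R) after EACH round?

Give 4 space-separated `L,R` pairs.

Round 1 (k=20): L=97 R=118
Round 2 (k=17): L=118 R=188
Round 3 (k=11): L=188 R=109
Round 4 (k=23): L=109 R=110

Answer: 97,118 118,188 188,109 109,110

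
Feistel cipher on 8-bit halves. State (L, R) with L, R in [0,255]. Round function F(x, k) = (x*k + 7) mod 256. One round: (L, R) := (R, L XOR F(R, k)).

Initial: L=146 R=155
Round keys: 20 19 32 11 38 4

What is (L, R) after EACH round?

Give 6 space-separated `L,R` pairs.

Round 1 (k=20): L=155 R=177
Round 2 (k=19): L=177 R=177
Round 3 (k=32): L=177 R=150
Round 4 (k=11): L=150 R=200
Round 5 (k=38): L=200 R=33
Round 6 (k=4): L=33 R=67

Answer: 155,177 177,177 177,150 150,200 200,33 33,67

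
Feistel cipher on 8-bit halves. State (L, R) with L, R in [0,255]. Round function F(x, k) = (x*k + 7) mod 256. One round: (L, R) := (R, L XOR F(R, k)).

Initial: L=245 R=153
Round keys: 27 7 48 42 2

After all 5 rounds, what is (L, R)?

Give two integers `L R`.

Answer: 174 11

Derivation:
Round 1 (k=27): L=153 R=223
Round 2 (k=7): L=223 R=185
Round 3 (k=48): L=185 R=104
Round 4 (k=42): L=104 R=174
Round 5 (k=2): L=174 R=11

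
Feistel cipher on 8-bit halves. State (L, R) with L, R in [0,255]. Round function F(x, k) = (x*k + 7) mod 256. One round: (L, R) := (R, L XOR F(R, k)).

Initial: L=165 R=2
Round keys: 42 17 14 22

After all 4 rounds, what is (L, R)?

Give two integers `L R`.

Round 1 (k=42): L=2 R=254
Round 2 (k=17): L=254 R=231
Round 3 (k=14): L=231 R=87
Round 4 (k=22): L=87 R=102

Answer: 87 102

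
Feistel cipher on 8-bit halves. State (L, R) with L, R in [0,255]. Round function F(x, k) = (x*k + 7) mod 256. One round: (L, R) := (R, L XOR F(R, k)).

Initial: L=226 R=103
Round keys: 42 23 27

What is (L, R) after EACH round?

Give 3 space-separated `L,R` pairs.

Answer: 103,15 15,7 7,203

Derivation:
Round 1 (k=42): L=103 R=15
Round 2 (k=23): L=15 R=7
Round 3 (k=27): L=7 R=203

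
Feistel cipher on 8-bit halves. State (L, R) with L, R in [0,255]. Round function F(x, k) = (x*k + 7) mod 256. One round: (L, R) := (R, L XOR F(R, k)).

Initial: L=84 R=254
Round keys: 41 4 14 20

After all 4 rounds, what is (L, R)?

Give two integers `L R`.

Round 1 (k=41): L=254 R=225
Round 2 (k=4): L=225 R=117
Round 3 (k=14): L=117 R=140
Round 4 (k=20): L=140 R=130

Answer: 140 130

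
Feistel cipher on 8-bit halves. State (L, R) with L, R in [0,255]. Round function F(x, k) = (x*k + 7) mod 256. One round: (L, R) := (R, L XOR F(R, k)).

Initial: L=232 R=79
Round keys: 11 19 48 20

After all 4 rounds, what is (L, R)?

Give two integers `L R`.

Round 1 (k=11): L=79 R=132
Round 2 (k=19): L=132 R=156
Round 3 (k=48): L=156 R=195
Round 4 (k=20): L=195 R=223

Answer: 195 223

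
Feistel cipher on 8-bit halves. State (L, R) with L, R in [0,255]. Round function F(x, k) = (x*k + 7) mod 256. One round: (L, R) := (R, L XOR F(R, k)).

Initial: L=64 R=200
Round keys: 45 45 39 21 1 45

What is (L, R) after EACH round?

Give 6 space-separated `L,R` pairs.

Round 1 (k=45): L=200 R=111
Round 2 (k=45): L=111 R=66
Round 3 (k=39): L=66 R=122
Round 4 (k=21): L=122 R=75
Round 5 (k=1): L=75 R=40
Round 6 (k=45): L=40 R=68

Answer: 200,111 111,66 66,122 122,75 75,40 40,68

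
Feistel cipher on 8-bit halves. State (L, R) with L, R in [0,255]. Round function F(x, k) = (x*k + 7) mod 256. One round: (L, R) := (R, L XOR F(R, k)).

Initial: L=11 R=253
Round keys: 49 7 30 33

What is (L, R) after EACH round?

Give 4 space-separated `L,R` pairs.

Round 1 (k=49): L=253 R=127
Round 2 (k=7): L=127 R=125
Round 3 (k=30): L=125 R=210
Round 4 (k=33): L=210 R=100

Answer: 253,127 127,125 125,210 210,100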